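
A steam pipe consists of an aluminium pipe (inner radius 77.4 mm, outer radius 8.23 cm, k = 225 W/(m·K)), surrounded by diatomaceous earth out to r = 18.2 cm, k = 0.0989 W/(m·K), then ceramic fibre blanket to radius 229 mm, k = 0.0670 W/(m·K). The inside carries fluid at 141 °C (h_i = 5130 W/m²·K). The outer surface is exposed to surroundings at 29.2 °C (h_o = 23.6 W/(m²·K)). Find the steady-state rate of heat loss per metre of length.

Q' = 60.3 W/m

Treat each layer as a resistance in series:
  R'_conv,in = 1/(2πr h) = 1/(2π·0.0774·5130) = 4.008×10^-4 m·K/W
  R'_aluminium = ln(0.0823/0.0774)/(2πk) = 0.06138/(2π·225) = 4.342×10^-5 m·K/W
  R'_diatomaceous earth = ln(0.182/0.0823)/(2πk) = 0.7936/(2π·0.0989) = 1.277 m·K/W
  R'_ceramic fibre blanket = ln(0.229/0.182)/(2πk) = 0.2297/(2π·0.0670) = 0.5457 m·K/W
  R'_conv,out = 1/(2πr h) = 1/(2π·0.229·23.6) = 0.02945 m·K/W
ΣR = 4.008×10^-4 + 4.342×10^-5 + 1.277 + 0.5457 + 0.02945 = 1.853 m·K/W
Q' = ΔT/ΣR = (141 °C − 29.2 °C)/1.853 = 60.3 W/m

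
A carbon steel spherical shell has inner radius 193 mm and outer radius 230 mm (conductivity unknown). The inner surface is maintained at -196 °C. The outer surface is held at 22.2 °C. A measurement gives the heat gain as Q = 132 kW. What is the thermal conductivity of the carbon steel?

k = 40.1 W/m·K

ΣR = ΔT/Q = |-196 − 22.2|/1.32×10^5 = 0.001653 K/W
(1/r₁−1/r₂)/(4πk) = 0.001653 ⇒ k = 0.8335/(4π·0.001653) = 40.1 W/m·K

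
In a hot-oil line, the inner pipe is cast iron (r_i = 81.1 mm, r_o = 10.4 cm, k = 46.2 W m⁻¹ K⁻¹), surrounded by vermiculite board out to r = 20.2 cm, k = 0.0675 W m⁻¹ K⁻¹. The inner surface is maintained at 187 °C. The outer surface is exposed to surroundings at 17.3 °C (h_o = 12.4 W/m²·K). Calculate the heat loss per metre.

Treat each layer as a resistance in series:
  R'_cast iron = ln(0.104/0.0811)/(2πk) = 0.2487/(2π·46.2) = 8.568×10^-4 m·K/W
  R'_vermiculite board = ln(0.202/0.104)/(2πk) = 0.6639/(2π·0.0675) = 1.565 m·K/W
  R'_conv,out = 1/(2πr h) = 1/(2π·0.202·12.4) = 0.06354 m·K/W
ΣR = 8.568×10^-4 + 1.565 + 0.06354 = 1.629 m·K/W
Q' = ΔT/ΣR = (187 °C − 17.3 °C)/1.629 = 104 W/m

Q' = 104 W/m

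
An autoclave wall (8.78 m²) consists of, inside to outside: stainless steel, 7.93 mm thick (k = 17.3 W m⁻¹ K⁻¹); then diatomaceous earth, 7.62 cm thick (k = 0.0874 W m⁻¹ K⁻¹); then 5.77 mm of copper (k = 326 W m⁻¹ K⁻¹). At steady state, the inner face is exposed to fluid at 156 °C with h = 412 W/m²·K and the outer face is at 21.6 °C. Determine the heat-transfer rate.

Q = 1350 W

Treat each layer as a resistance in series:
  R_conv,in = 1/(hA) = 1/(412·8.78) = 2.764×10^-4 K/W
  R_stainless steel = L/(kA) = 0.00793/(17.3·8.78) = 5.221×10^-5 K/W
  R_diatomaceous earth = L/(kA) = 0.0762/(0.0874·8.78) = 0.09930 K/W
  R_copper = L/(kA) = 0.00577/(326·8.78) = 2.016×10^-6 K/W
ΣR = 2.764×10^-4 + 5.221×10^-5 + 0.09930 + 2.016×10^-6 = 0.09963 K/W
Q = ΔT/ΣR = (156 °C − 21.6 °C)/0.09963 = 1350 W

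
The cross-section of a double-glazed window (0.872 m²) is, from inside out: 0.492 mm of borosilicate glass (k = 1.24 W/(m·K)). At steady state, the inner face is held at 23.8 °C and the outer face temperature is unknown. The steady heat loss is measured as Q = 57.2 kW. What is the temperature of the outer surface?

T_out = -2.23 °C

Series resistances:
  R_borosilicate glass = L/(kA) = 4.92×10^-4/(1.24·0.872) = 4.550×10^-4 K/W
ΣR = 4.550×10^-4 K/W
ΔT = Q·ΣR = 57200 × 4.550×10^-4 = 26.03 K
Heat flows outward, so T_out = T_in − ΔT = 23.8 − 26.03 = -2.23 °C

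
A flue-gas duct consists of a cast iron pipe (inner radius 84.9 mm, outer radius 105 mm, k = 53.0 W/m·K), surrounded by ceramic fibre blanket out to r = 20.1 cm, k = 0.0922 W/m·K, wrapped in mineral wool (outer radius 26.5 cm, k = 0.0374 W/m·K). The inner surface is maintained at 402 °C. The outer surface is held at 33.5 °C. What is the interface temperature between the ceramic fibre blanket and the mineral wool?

Treat each layer as a resistance in series:
  R'_cast iron = ln(0.105/0.0849)/(2πk) = 0.2125/(2π·53.0) = 6.381×10^-4 m·K/W
  R'_ceramic fibre blanket = ln(0.201/0.105)/(2πk) = 0.6493/(2π·0.0922) = 1.121 m·K/W
  R'_mineral wool = ln(0.265/0.201)/(2πk) = 0.2764/(2π·0.0374) = 1.176 m·K/W
ΣR = 6.381×10^-4 + 1.121 + 1.176 = 2.298 m·K/W
Q' = ΔT/ΣR = (402 °C − 33.5 °C)/2.298 = 160.4 W/m
From the inner boundary to the ceramic fibre blanket/mineral wool interface, ΣR_partial = 1.122 m·K/W.
T_interface = T_in − Q'·ΣR_partial = 402 °C − (160.4)(1.122) = 222 °C

T = 222 °C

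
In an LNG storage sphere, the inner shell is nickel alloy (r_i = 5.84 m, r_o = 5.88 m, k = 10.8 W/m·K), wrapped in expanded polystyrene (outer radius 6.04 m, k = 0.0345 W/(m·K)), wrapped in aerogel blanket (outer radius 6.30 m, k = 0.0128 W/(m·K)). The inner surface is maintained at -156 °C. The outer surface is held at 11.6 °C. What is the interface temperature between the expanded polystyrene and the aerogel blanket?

Treat each layer as a resistance in series:
  R_nickel alloy = (1/5.84 − 1/5.88)/(4πk) = 0.001165/(4π·10.8) = 8.583×10^-6 K/W
  R_expanded polystyrene = (1/5.88 − 1/6.04)/(4πk) = 0.004505/(4π·0.0345) = 0.01039 K/W
  R_aerogel blanket = (1/6.04 − 1/6.30)/(4πk) = 0.006833/(4π·0.0128) = 0.04248 K/W
ΣR = 8.583×10^-6 + 0.01039 + 0.04248 = 0.05288 K/W
Q = ΔT/ΣR = (-156 °C − 11.6 °C)/0.05288 = -3169 W
From the inner boundary to the expanded polystyrene/aerogel blanket interface, ΣR_partial = 0.01040 K/W.
T_interface = T_in − Q·ΣR_partial = -156 °C − (-3169)(0.01040) = -123 °C

T = -123 °C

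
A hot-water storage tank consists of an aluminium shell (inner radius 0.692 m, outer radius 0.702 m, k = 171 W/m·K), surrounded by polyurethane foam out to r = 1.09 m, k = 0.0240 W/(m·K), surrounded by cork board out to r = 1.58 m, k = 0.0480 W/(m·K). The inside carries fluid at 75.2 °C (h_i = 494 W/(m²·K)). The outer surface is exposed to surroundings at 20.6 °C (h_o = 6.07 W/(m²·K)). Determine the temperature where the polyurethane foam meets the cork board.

Resistance network (inner→outer):
  R_conv,in = 1/(4πr²h) = 1/(4π·0.692²·494) = 3.364×10^-4 K/W
  R_aluminium = (1/0.692 − 1/0.702)/(4πk) = 0.02059/(4π·171) = 9.580×10^-6 K/W
  R_polyurethane foam = (1/0.702 − 1/1.09)/(4πk) = 0.5071/(4π·0.0240) = 1.681 K/W
  R_cork board = (1/1.09 − 1/1.58)/(4πk) = 0.2845/(4π·0.0480) = 0.4717 K/W
  R_conv,out = 1/(4πr²h) = 1/(4π·1.58²·6.07) = 0.005252 K/W
ΣR = 3.364×10^-4 + 9.580×10^-6 + 1.681 + 0.4717 + 0.005252 = 2.158 K/W
Q = ΔT/ΣR = (75.2 °C − 20.6 °C)/2.158 = 25.30 W
From the inner boundary to the polyurethane foam/cork board interface, ΣR_partial = 1.681 K/W.
T_interface = T_in − Q·ΣR_partial = 75.2 °C − (25.30)(1.681) = 32.7 °C

T = 32.7 °C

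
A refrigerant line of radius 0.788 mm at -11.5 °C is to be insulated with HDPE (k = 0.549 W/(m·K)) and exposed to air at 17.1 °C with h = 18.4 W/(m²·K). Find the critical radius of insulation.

r_cr = 2.98 cm

For a cylinder, r_cr = k_ins/h = 0.549/18.4 = 0.0298 m = 2.98 cm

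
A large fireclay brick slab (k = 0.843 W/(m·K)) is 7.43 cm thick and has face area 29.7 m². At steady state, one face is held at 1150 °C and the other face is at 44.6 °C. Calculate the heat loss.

Q = kA·ΔT/L = 0.843 × 29.7 × |1150 °C − 44.6 °C| / 0.0743 = 3.72×10^5 W

Q = 3.72×10^5 W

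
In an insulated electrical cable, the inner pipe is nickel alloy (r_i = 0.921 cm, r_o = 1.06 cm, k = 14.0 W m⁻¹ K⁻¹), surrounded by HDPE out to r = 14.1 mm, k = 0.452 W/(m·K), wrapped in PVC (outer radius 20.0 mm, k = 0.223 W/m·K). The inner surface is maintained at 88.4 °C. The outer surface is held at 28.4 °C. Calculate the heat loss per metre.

Resistance network (inner→outer):
  R'_nickel alloy = ln(0.0106/0.00921)/(2πk) = 0.1406/(2π·14.0) = 0.001598 m·K/W
  R'_HDPE = ln(0.0141/0.0106)/(2πk) = 0.2853/(2π·0.452) = 0.1005 m·K/W
  R'_PVC = ln(0.0200/0.0141)/(2πk) = 0.3496/(2π·0.223) = 0.2495 m·K/W
ΣR = 0.001598 + 0.1005 + 0.2495 = 0.3516 m·K/W
Q' = ΔT/ΣR = (88.4 °C − 28.4 °C)/0.3516 = 171 W/m

Q' = 171 W/m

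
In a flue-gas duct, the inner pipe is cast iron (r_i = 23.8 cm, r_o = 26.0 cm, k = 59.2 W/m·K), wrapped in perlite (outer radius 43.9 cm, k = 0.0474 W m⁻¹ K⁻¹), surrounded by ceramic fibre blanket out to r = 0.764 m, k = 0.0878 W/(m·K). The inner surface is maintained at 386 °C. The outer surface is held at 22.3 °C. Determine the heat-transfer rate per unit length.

Treat each layer as a resistance in series:
  R'_cast iron = ln(0.260/0.238)/(2πk) = 0.08841/(2π·59.2) = 2.377×10^-4 m·K/W
  R'_perlite = ln(0.439/0.260)/(2πk) = 0.5238/(2π·0.0474) = 1.759 m·K/W
  R'_ceramic fibre blanket = ln(0.764/0.439)/(2πk) = 0.5541/(2π·0.0878) = 1.004 m·K/W
ΣR = 2.377×10^-4 + 1.759 + 1.004 = 2.763 m·K/W
Q' = ΔT/ΣR = (386 °C − 22.3 °C)/2.763 = 132 W/m

Q' = 132 W/m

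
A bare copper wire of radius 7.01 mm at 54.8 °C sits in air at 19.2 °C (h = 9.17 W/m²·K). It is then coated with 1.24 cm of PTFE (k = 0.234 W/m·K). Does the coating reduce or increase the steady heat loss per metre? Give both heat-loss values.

increases: 14.4 → 22.4 W/m

Critical radius for a cylinder: r_cr = k/h = 0.0255 m = 2.55 cm.
Outer radius after coating: r₂ = 0.00701 + 0.0124 = 0.01941 m.
Since r₁ < r_cr and r₂ ≤ r_cr, the coating moves toward the maximum at r_cr — heat loss rises.
Bare: R = 1/(2πr₁h) = 2.476 m·K/W; Q = 35.6/2.476 = 14.4 W/m.
Coated: R = R_cond + R_conv = 1.587 m·K/W; Q = 35.6/1.587 = 22.4 W/m.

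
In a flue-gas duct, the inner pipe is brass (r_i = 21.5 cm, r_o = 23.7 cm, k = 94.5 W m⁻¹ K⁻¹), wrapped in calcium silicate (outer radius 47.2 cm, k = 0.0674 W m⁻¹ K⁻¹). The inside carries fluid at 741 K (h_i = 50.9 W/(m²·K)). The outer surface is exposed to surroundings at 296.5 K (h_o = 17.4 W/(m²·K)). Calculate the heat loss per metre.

Treat each layer as a resistance in series:
  R'_conv,in = 1/(2πr h) = 1/(2π·0.215·50.9) = 0.01454 m·K/W
  R'_brass = ln(0.237/0.215)/(2πk) = 0.09742/(2π·94.5) = 1.641×10^-4 m·K/W
  R'_calcium silicate = ln(0.472/0.237)/(2πk) = 0.6889/(2π·0.0674) = 1.627 m·K/W
  R'_conv,out = 1/(2πr h) = 1/(2π·0.472·17.4) = 0.01938 m·K/W
ΣR = 0.01454 + 1.641×10^-4 + 1.627 + 0.01938 = 1.661 m·K/W
Q' = ΔT/ΣR = (741 K − 296.5 K)/1.661 = 268 W/m

Q' = 268 W/m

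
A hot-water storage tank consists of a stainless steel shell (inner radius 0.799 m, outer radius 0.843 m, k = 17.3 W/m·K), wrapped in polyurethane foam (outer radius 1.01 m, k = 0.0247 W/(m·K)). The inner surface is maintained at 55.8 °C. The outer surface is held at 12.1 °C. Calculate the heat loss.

Series thermal resistances, inner to outer:
  R_stainless steel = (1/0.799 − 1/0.843)/(4πk) = 0.06532/(4π·17.3) = 3.005×10^-4 K/W
  R_polyurethane foam = (1/0.843 − 1/1.01)/(4πk) = 0.1961/(4π·0.0247) = 0.6319 K/W
ΣR = 3.005×10^-4 + 0.6319 = 0.6322 K/W
Q = ΔT/ΣR = (55.8 °C − 12.1 °C)/0.6322 = 69.1 W

Q = 69.1 W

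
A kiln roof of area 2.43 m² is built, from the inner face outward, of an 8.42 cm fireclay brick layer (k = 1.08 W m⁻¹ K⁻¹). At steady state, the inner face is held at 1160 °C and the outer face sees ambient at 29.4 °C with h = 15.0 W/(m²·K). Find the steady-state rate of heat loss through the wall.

Q = 19.0 kW

Resistance network (inner→outer):
  R_fireclay brick = L/(kA) = 0.0842/(1.08·2.43) = 0.03208 K/W
  R_conv,out = 1/(hA) = 1/(15.0·2.43) = 0.02743 K/W
ΣR = 0.03208 + 0.02743 = 0.05951 K/W
Q = ΔT/ΣR = (1160 °C − 29.4 °C)/0.05951 = 19000 W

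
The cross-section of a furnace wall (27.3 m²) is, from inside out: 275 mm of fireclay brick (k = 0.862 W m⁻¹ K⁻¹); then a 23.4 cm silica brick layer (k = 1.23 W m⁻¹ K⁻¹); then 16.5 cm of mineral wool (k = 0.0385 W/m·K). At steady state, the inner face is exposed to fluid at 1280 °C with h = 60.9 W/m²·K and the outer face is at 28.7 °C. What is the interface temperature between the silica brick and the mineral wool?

Resistance network (inner→outer):
  R_conv,in = 1/(hA) = 1/(60.9·27.3) = 6.015×10^-4 K/W
  R_fireclay brick = L/(kA) = 0.275/(0.862·27.3) = 0.01169 K/W
  R_silica brick = L/(kA) = 0.234/(1.23·27.3) = 0.006969 K/W
  R_mineral wool = L/(kA) = 0.165/(0.0385·27.3) = 0.1570 K/W
ΣR = 6.015×10^-4 + 0.01169 + 0.006969 + 0.1570 = 0.1763 K/W
Q = ΔT/ΣR = (1280 °C − 28.7 °C)/0.1763 = 7098 W
From the inner boundary to the silica brick/mineral wool interface, ΣR_partial = 0.01926 K/W.
T_interface = T_in − Q·ΣR_partial = 1280 °C − (7098)(0.01926) = 1143 °C

T = 1143 °C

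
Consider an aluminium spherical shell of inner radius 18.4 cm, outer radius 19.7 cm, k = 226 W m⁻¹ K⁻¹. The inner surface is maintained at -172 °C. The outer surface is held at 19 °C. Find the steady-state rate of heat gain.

Q = 4πk·ΔT/(1/r₁ − 1/r₂) = 4π × 226 × 191 / (1/0.184 − 1/0.197) = 1.51×10^6 W

Q = 1510 kW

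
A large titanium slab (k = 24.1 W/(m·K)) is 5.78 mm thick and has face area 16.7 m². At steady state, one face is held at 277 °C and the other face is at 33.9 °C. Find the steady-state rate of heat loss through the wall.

Q = 1.69×10^7 W

Q = kA·ΔT/L = 24.1 × 16.7 × |277 °C − 33.9 °C| / 0.00578 = 1.69×10^7 W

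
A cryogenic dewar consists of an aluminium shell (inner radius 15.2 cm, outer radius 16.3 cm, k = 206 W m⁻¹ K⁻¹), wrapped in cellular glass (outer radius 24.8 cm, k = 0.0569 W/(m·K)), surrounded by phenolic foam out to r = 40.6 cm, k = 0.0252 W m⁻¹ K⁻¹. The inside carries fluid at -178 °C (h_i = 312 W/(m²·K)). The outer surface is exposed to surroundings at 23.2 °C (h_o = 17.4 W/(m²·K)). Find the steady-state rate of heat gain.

Q = 25.4 W

Series thermal resistances, inner to outer:
  R_conv,in = 1/(4πr²h) = 1/(4π·0.152²·312) = 0.01104 K/W
  R_aluminium = (1/0.152 − 1/0.163)/(4πk) = 0.4440/(4π·206) = 1.715×10^-4 K/W
  R_cellular glass = (1/0.163 − 1/0.248)/(4πk) = 2.103/(4π·0.0569) = 2.941 K/W
  R_phenolic foam = (1/0.248 − 1/0.406)/(4πk) = 1.569/(4π·0.0252) = 4.955 K/W
  R_conv,out = 1/(4πr²h) = 1/(4π·0.406²·17.4) = 0.02775 K/W
ΣR = 0.01104 + 1.715×10^-4 + 2.941 + 4.955 + 0.02775 = 7.935 K/W
Q = ΔT/ΣR = (-178 °C − 23.2 °C)/7.935 = -25.4 W
(Negative Q ⇒ heat flows inward; heat gain = 25.4 W.)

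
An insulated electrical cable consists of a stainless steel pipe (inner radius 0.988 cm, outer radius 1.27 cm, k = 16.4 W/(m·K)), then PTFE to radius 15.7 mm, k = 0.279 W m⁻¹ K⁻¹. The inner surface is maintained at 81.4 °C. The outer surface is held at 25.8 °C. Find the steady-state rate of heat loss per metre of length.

Resistance network (inner→outer):
  R'_stainless steel = ln(0.0127/0.00988)/(2πk) = 0.2511/(2π·16.4) = 0.002437 m·K/W
  R'_PTFE = ln(0.0157/0.0127)/(2πk) = 0.2121/(2π·0.279) = 0.1210 m·K/W
ΣR = 0.002437 + 0.1210 = 0.1234 m·K/W
Q' = ΔT/ΣR = (81.4 °C − 25.8 °C)/0.1234 = 451 W/m

Q' = 451 W/m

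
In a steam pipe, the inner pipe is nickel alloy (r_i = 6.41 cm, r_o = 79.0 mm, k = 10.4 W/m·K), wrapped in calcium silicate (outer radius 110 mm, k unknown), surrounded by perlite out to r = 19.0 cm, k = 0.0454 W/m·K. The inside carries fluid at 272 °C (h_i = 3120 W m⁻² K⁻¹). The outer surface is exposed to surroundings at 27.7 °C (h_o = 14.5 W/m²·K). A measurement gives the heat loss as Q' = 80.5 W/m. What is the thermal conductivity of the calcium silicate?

k = 0.0498 W/m·K

ΣR = ΔT/Q' = |272 − 27.7|/80.5 = 3.035 m·K/W
Known resistances:
  R'_conv,in = 1/(2πr h) = 1/(2π·0.0641·3120) = 7.958×10^-4 m·K/W
  R'_nickel alloy = ln(0.0790/0.0641)/(2πk) = 0.2090/(2π·10.4) = 0.003198 m·K/W
  R'_perlite = ln(0.190/0.110)/(2πk) = 0.5465/(2π·0.0454) = 1.916 m·K/W
  R'_conv,out = 1/(2πr h) = 1/(2π·0.190·14.5) = 0.05777 m·K/W
R_calcium silicate = ΣR − ΣR_known = 3.035 − 1.978 = 1.057 m·K/W
ln(r₂/r₁)/(2πk) = 1.057 ⇒ k = 0.3310/(2π·1.057) = 0.0498 W/m·K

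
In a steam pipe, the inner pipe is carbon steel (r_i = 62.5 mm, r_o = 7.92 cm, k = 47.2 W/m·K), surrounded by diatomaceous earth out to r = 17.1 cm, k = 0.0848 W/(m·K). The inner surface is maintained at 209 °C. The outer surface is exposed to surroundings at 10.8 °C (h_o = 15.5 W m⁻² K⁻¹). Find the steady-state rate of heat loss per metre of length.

Treat each layer as a resistance in series:
  R'_carbon steel = ln(0.0792/0.0625)/(2πk) = 0.2368/(2π·47.2) = 7.985×10^-4 m·K/W
  R'_diatomaceous earth = ln(0.171/0.0792)/(2πk) = 0.7697/(2π·0.0848) = 1.445 m·K/W
  R'_conv,out = 1/(2πr h) = 1/(2π·0.171·15.5) = 0.06005 m·K/W
ΣR = 7.985×10^-4 + 1.445 + 0.06005 = 1.506 m·K/W
Q' = ΔT/ΣR = (209 °C − 10.8 °C)/1.506 = 132 W/m

Q' = 132 W/m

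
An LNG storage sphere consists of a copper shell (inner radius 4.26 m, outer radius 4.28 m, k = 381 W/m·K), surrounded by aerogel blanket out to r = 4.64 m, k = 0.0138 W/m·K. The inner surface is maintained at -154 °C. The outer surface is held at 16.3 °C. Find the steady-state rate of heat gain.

Treat each layer as a resistance in series:
  R_copper = (1/4.26 − 1/4.28)/(4πk) = 0.001097/(4π·381) = 2.291×10^-7 K/W
  R_aerogel blanket = (1/4.28 − 1/4.64)/(4πk) = 0.01813/(4π·0.0138) = 0.1045 K/W
ΣR = 2.291×10^-7 + 0.1045 = 0.1045 K/W
Q = ΔT/ΣR = (-154 °C − 16.3 °C)/0.1045 = -1630 W
(Negative Q ⇒ heat flows inward; heat gain = 1630 W.)

Q = 1630 W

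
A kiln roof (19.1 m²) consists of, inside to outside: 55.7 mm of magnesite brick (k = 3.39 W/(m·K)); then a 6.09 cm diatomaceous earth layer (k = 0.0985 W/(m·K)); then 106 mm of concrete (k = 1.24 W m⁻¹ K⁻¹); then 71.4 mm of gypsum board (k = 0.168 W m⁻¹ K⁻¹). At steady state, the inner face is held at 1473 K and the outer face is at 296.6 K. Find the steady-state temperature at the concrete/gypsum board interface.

Series thermal resistances, inner to outer:
  R_magnesite brick = L/(kA) = 0.0557/(3.39·19.1) = 8.602×10^-4 K/W
  R_diatomaceous earth = L/(kA) = 0.0609/(0.0985·19.1) = 0.03237 K/W
  R_concrete = L/(kA) = 0.106/(1.24·19.1) = 0.004476 K/W
  R_gypsum board = L/(kA) = 0.0714/(0.168·19.1) = 0.02225 K/W
ΣR = 8.602×10^-4 + 0.03237 + 0.004476 + 0.02225 = 0.05996 K/W
Q = ΔT/ΣR = (1473 K − 296.6 K)/0.05996 = 19620 W
From the inner boundary to the concrete/gypsum board interface, ΣR_partial = 0.03771 K/W.
T_interface = T_in − Q·ΣR_partial = 1473 K − (19620)(0.03771) = 733 K

T = 733 K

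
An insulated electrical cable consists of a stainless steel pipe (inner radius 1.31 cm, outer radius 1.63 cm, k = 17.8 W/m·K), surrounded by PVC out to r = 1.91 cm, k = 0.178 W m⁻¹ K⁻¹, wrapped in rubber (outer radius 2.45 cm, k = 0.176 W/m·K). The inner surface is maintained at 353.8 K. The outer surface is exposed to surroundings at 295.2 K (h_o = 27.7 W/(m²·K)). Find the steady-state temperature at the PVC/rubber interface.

Treat each layer as a resistance in series:
  R'_stainless steel = ln(0.0163/0.0131)/(2πk) = 0.2186/(2π·17.8) = 0.001954 m·K/W
  R'_PVC = ln(0.0191/0.0163)/(2πk) = 0.1585/(2π·0.178) = 0.1417 m·K/W
  R'_rubber = ln(0.0245/0.0191)/(2πk) = 0.2490/(2π·0.176) = 0.2252 m·K/W
  R'_conv,out = 1/(2πr h) = 1/(2π·0.0245·27.7) = 0.2345 m·K/W
ΣR = 0.001954 + 0.1417 + 0.2252 + 0.2345 = 0.6034 m·K/W
Q' = ΔT/ΣR = (353.8 K − 295.2 K)/0.6034 = 97.12 W/m
From the inner boundary to the PVC/rubber interface, ΣR_partial = 0.1437 m·K/W.
T_interface = T_in − Q'·ΣR_partial = 353.8 K − (97.12)(0.1437) = 339.8 K

T = 339.8 K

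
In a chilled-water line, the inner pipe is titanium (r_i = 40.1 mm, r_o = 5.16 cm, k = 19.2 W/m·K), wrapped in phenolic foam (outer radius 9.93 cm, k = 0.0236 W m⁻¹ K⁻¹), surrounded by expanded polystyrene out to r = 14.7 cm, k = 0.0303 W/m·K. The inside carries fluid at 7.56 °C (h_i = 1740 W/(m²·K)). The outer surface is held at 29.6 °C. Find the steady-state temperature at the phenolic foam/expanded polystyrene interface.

T = 22.6 °C

Treat each layer as a resistance in series:
  R'_conv,in = 1/(2πr h) = 1/(2π·0.0401·1740) = 0.002281 m·K/W
  R'_titanium = ln(0.0516/0.0401)/(2πk) = 0.2521/(2π·19.2) = 0.002090 m·K/W
  R'_phenolic foam = ln(0.0993/0.0516)/(2πk) = 0.6546/(2π·0.0236) = 4.415 m·K/W
  R'_expanded polystyrene = ln(0.147/0.0993)/(2πk) = 0.3923/(2π·0.0303) = 2.061 m·K/W
ΣR = 0.002281 + 0.002090 + 4.415 + 2.061 = 6.480 m·K/W
Q' = ΔT/ΣR = (7.56 °C − 29.6 °C)/6.480 = -3.401 W/m
From the inner boundary to the phenolic foam/expanded polystyrene interface, ΣR_partial = 4.419 m·K/W.
T_interface = T_in − Q'·ΣR_partial = 7.56 °C − (-3.401)(4.419) = 22.6 °C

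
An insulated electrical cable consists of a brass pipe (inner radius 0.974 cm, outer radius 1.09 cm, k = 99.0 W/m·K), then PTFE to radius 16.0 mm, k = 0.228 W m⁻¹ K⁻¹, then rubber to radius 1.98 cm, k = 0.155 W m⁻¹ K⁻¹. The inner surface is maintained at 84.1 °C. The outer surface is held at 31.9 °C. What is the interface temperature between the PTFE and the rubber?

T = 55.4 °C

Series thermal resistances, inner to outer:
  R'_brass = ln(0.0109/0.00974)/(2πk) = 0.1125/(2π·99.0) = 1.809×10^-4 m·K/W
  R'_PTFE = ln(0.0160/0.0109)/(2πk) = 0.3838/(2π·0.228) = 0.2679 m·K/W
  R'_rubber = ln(0.0198/0.0160)/(2πk) = 0.2131/(2π·0.155) = 0.2188 m·K/W
ΣR = 1.809×10^-4 + 0.2679 + 0.2188 = 0.4869 m·K/W
Q' = ΔT/ΣR = (84.1 °C − 31.9 °C)/0.4869 = 107.2 W/m
From the inner boundary to the PTFE/rubber interface, ΣR_partial = 0.2681 m·K/W.
T_interface = T_in − Q'·ΣR_partial = 84.1 °C − (107.2)(0.2681) = 55.4 °C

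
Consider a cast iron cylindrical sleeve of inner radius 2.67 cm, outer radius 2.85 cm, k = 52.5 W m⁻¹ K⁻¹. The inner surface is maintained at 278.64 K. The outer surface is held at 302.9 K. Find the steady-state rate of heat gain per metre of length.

Q' = 1.23×10^5 W/m

Q' = 2πk·ΔT/ln(r₂/r₁) = 2π × 52.5 × 24.26 / ln(0.0285/0.0267) = 1.23×10^5 W/m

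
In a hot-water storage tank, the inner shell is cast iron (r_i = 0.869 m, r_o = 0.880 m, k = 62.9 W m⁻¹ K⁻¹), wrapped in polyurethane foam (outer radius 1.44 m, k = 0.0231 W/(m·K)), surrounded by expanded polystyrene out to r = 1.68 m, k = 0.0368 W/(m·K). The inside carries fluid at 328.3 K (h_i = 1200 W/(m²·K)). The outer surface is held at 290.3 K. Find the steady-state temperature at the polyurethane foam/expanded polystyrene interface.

T = 295.0 K

Resistance network (inner→outer):
  R_conv,in = 1/(4πr²h) = 1/(4π·0.869²·1200) = 8.782×10^-5 K/W
  R_cast iron = (1/0.869 − 1/0.880)/(4πk) = 0.01438/(4π·62.9) = 1.820×10^-5 K/W
  R_polyurethane foam = (1/0.880 − 1/1.44)/(4πk) = 0.4419/(4π·0.0231) = 1.522 K/W
  R_expanded polystyrene = (1/1.44 − 1/1.68)/(4πk) = 0.09921/(4π·0.0368) = 0.2145 K/W
ΣR = 8.782×10^-5 + 1.820×10^-5 + 1.522 + 0.2145 = 1.737 K/W
Q = ΔT/ΣR = (328.3 K − 290.3 K)/1.737 = 21.88 W
From the inner boundary to the polyurethane foam/expanded polystyrene interface, ΣR_partial = 1.522 K/W.
T_interface = T_in − Q·ΣR_partial = 328.3 K − (21.88)(1.522) = 295.0 K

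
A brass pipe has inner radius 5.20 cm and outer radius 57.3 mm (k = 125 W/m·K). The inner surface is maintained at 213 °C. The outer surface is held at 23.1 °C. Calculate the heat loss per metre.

Q' = 1.54×10^6 W/m

Q' = 2πk·ΔT/ln(r₂/r₁) = 2π × 125 × 189.9 / ln(0.0573/0.0520) = 1.54×10^6 W/m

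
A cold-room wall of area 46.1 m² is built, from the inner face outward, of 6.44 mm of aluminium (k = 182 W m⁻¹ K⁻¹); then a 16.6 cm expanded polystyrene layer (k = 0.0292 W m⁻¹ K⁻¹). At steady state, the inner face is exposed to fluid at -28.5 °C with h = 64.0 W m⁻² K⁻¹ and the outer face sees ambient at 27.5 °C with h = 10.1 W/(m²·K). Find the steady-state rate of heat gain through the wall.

Q = 445 W

Series thermal resistances, inner to outer:
  R_conv,in = 1/(hA) = 1/(64.0·46.1) = 3.389×10^-4 K/W
  R_aluminium = L/(kA) = 0.00644/(182·46.1) = 7.676×10^-7 K/W
  R_expanded polystyrene = L/(kA) = 0.166/(0.0292·46.1) = 0.1233 K/W
  R_conv,out = 1/(hA) = 1/(10.1·46.1) = 0.002148 K/W
ΣR = 3.389×10^-4 + 7.676×10^-7 + 0.1233 + 0.002148 = 0.1258 K/W
Q = ΔT/ΣR = (-28.5 °C − 27.5 °C)/0.1258 = -445 W
(Negative Q ⇒ heat flows inward; heat gain = 445 W.)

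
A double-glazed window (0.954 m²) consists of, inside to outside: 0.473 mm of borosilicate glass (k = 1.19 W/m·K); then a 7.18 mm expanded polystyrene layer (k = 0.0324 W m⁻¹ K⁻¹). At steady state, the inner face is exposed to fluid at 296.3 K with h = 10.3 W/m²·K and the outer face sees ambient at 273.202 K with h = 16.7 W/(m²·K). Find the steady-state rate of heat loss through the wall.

Treat each layer as a resistance in series:
  R_conv,in = 1/(hA) = 1/(10.3·0.954) = 0.1018 K/W
  R_borosilicate glass = L/(kA) = 4.73×10^-4/(1.19·0.954) = 4.166×10^-4 K/W
  R_expanded polystyrene = L/(kA) = 0.00718/(0.0324·0.954) = 0.2323 K/W
  R_conv,out = 1/(hA) = 1/(16.7·0.954) = 0.06277 K/W
ΣR = 0.1018 + 4.166×10^-4 + 0.2323 + 0.06277 = 0.3973 K/W
Q = ΔT/ΣR = (296.3 K − 273.202 K)/0.3973 = 58.1 W

Q = 58.1 W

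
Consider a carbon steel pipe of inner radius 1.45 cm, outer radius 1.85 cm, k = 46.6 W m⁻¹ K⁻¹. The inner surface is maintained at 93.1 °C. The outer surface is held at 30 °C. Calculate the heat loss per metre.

Q' = 2πk·ΔT/ln(r₂/r₁) = 2π × 46.6 × 63.1 / ln(0.0185/0.0145) = 75800 W/m

Q' = 75800 W/m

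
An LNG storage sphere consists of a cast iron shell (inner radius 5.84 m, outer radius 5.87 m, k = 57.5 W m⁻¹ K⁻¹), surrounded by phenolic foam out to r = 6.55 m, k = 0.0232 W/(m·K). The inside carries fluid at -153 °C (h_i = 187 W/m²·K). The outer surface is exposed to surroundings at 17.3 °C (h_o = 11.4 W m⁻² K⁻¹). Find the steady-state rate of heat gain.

Q = 2.80 kW

Series thermal resistances, inner to outer:
  R_conv,in = 1/(4πr²h) = 1/(4π·5.84²·187) = 1.248×10^-5 K/W
  R_cast iron = (1/5.84 − 1/5.87)/(4πk) = 8.751×10^-4/(4π·57.5) = 1.211×10^-6 K/W
  R_phenolic foam = (1/5.87 − 1/6.55)/(4πk) = 0.01769/(4π·0.0232) = 0.06066 K/W
  R_conv,out = 1/(4πr²h) = 1/(4π·6.55²·11.4) = 1.627×10^-4 K/W
ΣR = 1.248×10^-5 + 1.211×10^-6 + 0.06066 + 1.627×10^-4 = 0.06084 K/W
Q = ΔT/ΣR = (-153 °C − 17.3 °C)/0.06084 = -2800 W
(Negative Q ⇒ heat flows inward; heat gain = 2800 W.)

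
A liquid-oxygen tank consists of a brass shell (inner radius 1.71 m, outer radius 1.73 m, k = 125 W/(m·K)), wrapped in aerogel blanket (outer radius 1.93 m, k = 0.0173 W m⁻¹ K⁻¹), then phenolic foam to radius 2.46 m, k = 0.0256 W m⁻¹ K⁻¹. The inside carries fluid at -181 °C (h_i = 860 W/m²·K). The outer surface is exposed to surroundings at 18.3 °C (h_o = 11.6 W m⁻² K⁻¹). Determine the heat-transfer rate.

Treat each layer as a resistance in series:
  R_conv,in = 1/(4πr²h) = 1/(4π·1.71²·860) = 3.164×10^-5 K/W
  R_brass = (1/1.71 − 1/1.73)/(4πk) = 0.006761/(4π·125) = 4.304×10^-6 K/W
  R_aerogel blanket = (1/1.73 − 1/1.93)/(4πk) = 0.05990/(4π·0.0173) = 0.2755 K/W
  R_phenolic foam = (1/1.93 − 1/2.46)/(4πk) = 0.1116/(4π·0.0256) = 0.3470 K/W
  R_conv,out = 1/(4πr²h) = 1/(4π·2.46²·11.6) = 0.001134 K/W
ΣR = 3.164×10^-5 + 4.304×10^-6 + 0.2755 + 0.3470 + 0.001134 = 0.6237 K/W
Q = ΔT/ΣR = (-181 °C − 18.3 °C)/0.6237 = -320 W
(Negative Q ⇒ heat flows inward; heat gain = 320 W.)

Q = 320 W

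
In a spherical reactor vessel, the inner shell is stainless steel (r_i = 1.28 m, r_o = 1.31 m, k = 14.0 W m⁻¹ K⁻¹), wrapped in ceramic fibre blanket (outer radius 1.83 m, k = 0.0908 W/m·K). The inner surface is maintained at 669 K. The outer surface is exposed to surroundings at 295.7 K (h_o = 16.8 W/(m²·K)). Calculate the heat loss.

Q = 1950 W

Series thermal resistances, inner to outer:
  R_stainless steel = (1/1.28 − 1/1.31)/(4πk) = 0.01789/(4π·14.0) = 1.017×10^-4 K/W
  R_ceramic fibre blanket = (1/1.31 − 1/1.83)/(4πk) = 0.2169/(4π·0.0908) = 0.1901 K/W
  R_conv,out = 1/(4πr²h) = 1/(4π·1.83²·16.8) = 0.001414 K/W
ΣR = 1.017×10^-4 + 0.1901 + 0.001414 = 0.1916 K/W
Q = ΔT/ΣR = (669 K − 295.7 K)/0.1916 = 1950 W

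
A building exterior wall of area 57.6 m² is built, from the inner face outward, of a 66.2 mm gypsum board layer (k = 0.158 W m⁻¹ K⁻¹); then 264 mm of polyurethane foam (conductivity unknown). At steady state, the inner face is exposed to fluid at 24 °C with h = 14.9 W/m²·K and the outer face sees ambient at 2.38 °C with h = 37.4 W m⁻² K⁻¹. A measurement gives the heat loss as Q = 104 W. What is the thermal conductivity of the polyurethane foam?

ΣR = ΔT/Q = |24 − 2.38|/104 = 0.2079 K/W
Known resistances:
  R_conv,in = 1/(hA) = 1/(14.9·57.6) = 0.001165 K/W
  R_gypsum board = L/(kA) = 0.0662/(0.158·57.6) = 0.007274 K/W
  R_conv,out = 1/(hA) = 1/(37.4·57.6) = 4.642×10^-4 K/W
R_polyurethane foam = ΣR − ΣR_known = 0.2079 − 0.008903 = 0.1990 K/W
L/(kA) = 0.1990 ⇒ k = 0.264/(0.1990·57.6) = 0.0230 W/m·K

k = 0.0230 W/m·K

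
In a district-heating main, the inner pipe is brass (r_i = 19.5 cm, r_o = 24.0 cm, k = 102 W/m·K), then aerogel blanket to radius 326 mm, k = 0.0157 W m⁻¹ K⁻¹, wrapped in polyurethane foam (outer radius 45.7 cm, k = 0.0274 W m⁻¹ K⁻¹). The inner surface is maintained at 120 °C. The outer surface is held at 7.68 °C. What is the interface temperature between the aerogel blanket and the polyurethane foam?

T = 51.2 °C

Treat each layer as a resistance in series:
  R'_brass = ln(0.240/0.195)/(2πk) = 0.2076/(2π·102) = 3.240×10^-4 m·K/W
  R'_aerogel blanket = ln(0.326/0.240)/(2πk) = 0.3063/(2π·0.0157) = 3.105 m·K/W
  R'_polyurethane foam = ln(0.457/0.326)/(2πk) = 0.3378/(2π·0.0274) = 1.962 m·K/W
ΣR = 3.240×10^-4 + 3.105 + 1.962 = 5.067 m·K/W
Q' = ΔT/ΣR = (120 °C − 7.68 °C)/5.067 = 22.17 W/m
From the inner boundary to the aerogel blanket/polyurethane foam interface, ΣR_partial = 3.105 m·K/W.
T_interface = T_in − Q'·ΣR_partial = 120 °C − (22.17)(3.105) = 51.2 °C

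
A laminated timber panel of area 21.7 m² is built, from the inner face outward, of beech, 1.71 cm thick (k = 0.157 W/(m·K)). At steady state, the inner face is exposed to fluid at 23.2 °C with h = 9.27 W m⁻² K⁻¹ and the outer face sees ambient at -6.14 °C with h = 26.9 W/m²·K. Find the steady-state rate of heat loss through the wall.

Q = 2510 W

Resistance network (inner→outer):
  R_conv,in = 1/(hA) = 1/(9.27·21.7) = 0.004971 K/W
  R_beech = L/(kA) = 0.0171/(0.157·21.7) = 0.005019 K/W
  R_conv,out = 1/(hA) = 1/(26.9·21.7) = 0.001713 K/W
ΣR = 0.004971 + 0.005019 + 0.001713 = 0.01170 K/W
Q = ΔT/ΣR = (23.2 °C − -6.14 °C)/0.01170 = 2510 W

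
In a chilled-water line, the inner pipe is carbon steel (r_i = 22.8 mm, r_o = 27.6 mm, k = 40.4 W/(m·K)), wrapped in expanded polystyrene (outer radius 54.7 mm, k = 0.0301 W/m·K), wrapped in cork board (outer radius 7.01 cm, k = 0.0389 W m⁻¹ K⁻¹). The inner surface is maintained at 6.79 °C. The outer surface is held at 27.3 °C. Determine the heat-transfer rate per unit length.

Q' = 4.43 W/m

Resistance network (inner→outer):
  R'_carbon steel = ln(0.0276/0.0228)/(2πk) = 0.1911/(2π·40.4) = 7.527×10^-4 m·K/W
  R'_expanded polystyrene = ln(0.0547/0.0276)/(2πk) = 0.6840/(2π·0.0301) = 3.617 m·K/W
  R'_cork board = ln(0.0701/0.0547)/(2πk) = 0.2481/(2π·0.0389) = 1.015 m·K/W
ΣR = 7.527×10^-4 + 3.617 + 1.015 = 4.633 m·K/W
Q' = ΔT/ΣR = (6.79 °C − 27.3 °C)/4.633 = -4.43 W/m
(Negative Q' ⇒ heat flows inward; heat gain = 4.43 W/m.)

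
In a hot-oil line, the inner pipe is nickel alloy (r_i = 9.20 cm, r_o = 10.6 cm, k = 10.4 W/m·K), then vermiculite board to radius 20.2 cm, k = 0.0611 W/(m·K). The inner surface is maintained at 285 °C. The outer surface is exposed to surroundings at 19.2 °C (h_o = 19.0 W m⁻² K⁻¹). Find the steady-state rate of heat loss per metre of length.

Q' = 154 W/m

Treat each layer as a resistance in series:
  R'_nickel alloy = ln(0.106/0.0920)/(2πk) = 0.1417/(2π·10.4) = 0.002168 m·K/W
  R'_vermiculite board = ln(0.202/0.106)/(2πk) = 0.6448/(2π·0.0611) = 1.680 m·K/W
  R'_conv,out = 1/(2πr h) = 1/(2π·0.202·19.0) = 0.04147 m·K/W
ΣR = 0.002168 + 1.680 + 0.04147 = 1.724 m·K/W
Q' = ΔT/ΣR = (285 °C − 19.2 °C)/1.724 = 154 W/m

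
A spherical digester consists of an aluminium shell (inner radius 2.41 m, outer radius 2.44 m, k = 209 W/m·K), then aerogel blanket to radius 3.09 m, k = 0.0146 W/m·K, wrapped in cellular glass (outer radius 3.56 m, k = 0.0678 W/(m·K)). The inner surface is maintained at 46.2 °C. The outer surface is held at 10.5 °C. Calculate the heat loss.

Series thermal resistances, inner to outer:
  R_aluminium = (1/2.41 − 1/2.44)/(4πk) = 0.005102/(4π·209) = 1.942×10^-6 K/W
  R_aerogel blanket = (1/2.44 − 1/3.09)/(4πk) = 0.08621/(4π·0.0146) = 0.4699 K/W
  R_cellular glass = (1/3.09 − 1/3.56)/(4πk) = 0.04273/(4π·0.0678) = 0.05015 K/W
ΣR = 1.942×10^-6 + 0.4699 + 0.05015 = 0.5201 K/W
Q = ΔT/ΣR = (46.2 °C − 10.5 °C)/0.5201 = 68.6 W

Q = 68.6 W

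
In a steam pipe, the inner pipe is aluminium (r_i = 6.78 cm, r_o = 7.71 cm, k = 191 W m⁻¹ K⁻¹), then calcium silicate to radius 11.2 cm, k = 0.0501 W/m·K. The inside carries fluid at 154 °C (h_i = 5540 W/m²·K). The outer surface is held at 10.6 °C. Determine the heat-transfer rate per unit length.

Q' = 121 W/m

Treat each layer as a resistance in series:
  R'_conv,in = 1/(2πr h) = 1/(2π·0.0678·5540) = 4.237×10^-4 m·K/W
  R'_aluminium = ln(0.0771/0.0678)/(2πk) = 0.1285/(2π·191) = 1.071×10^-4 m·K/W
  R'_calcium silicate = ln(0.112/0.0771)/(2πk) = 0.3734/(2π·0.0501) = 1.186 m·K/W
ΣR = 4.237×10^-4 + 1.071×10^-4 + 1.186 = 1.187 m·K/W
Q' = ΔT/ΣR = (154 °C − 10.6 °C)/1.187 = 121 W/m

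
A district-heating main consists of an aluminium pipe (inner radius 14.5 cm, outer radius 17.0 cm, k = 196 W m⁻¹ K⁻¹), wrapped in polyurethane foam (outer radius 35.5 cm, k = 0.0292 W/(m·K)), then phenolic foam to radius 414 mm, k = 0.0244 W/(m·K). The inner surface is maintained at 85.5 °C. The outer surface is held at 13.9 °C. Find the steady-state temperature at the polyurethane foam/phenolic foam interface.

Treat each layer as a resistance in series:
  R'_aluminium = ln(0.170/0.145)/(2πk) = 0.1591/(2π·196) = 1.292×10^-4 m·K/W
  R'_polyurethane foam = ln(0.355/0.170)/(2πk) = 0.7363/(2π·0.0292) = 4.013 m·K/W
  R'_phenolic foam = ln(0.414/0.355)/(2πk) = 0.1537/(2π·0.0244) = 1.003 m·K/W
ΣR = 1.292×10^-4 + 4.013 + 1.003 = 5.016 m·K/W
Q' = ΔT/ΣR = (85.5 °C − 13.9 °C)/5.016 = 14.27 W/m
From the inner boundary to the polyurethane foam/phenolic foam interface, ΣR_partial = 4.013 m·K/W.
T_interface = T_in − Q'·ΣR_partial = 85.5 °C − (14.27)(4.013) = 28.2 °C

T = 28.2 °C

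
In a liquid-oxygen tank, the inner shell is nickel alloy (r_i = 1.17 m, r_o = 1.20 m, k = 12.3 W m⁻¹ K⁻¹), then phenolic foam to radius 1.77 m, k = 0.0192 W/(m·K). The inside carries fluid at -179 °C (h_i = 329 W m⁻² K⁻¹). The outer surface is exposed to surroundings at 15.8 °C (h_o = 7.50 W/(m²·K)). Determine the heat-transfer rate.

Q = 175 W

Treat each layer as a resistance in series:
  R_conv,in = 1/(4πr²h) = 1/(4π·1.17²·329) = 1.767×10^-4 K/W
  R_nickel alloy = (1/1.17 − 1/1.20)/(4πk) = 0.02137/(4π·12.3) = 1.382×10^-4 K/W
  R_phenolic foam = (1/1.20 − 1/1.77)/(4πk) = 0.2684/(4π·0.0192) = 1.112 K/W
  R_conv,out = 1/(4πr²h) = 1/(4π·1.77²·7.50) = 0.003387 K/W
ΣR = 1.767×10^-4 + 1.382×10^-4 + 1.112 + 0.003387 = 1.116 K/W
Q = ΔT/ΣR = (-179 °C − 15.8 °C)/1.116 = -175 W
(Negative Q ⇒ heat flows inward; heat gain = 175 W.)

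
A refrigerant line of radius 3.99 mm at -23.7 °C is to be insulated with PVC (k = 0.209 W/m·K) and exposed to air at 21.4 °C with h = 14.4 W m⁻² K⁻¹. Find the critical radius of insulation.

For a cylinder, r_cr = k_ins/h = 0.209/14.4 = 0.0145 m = 1.45 cm

r_cr = 1.45 cm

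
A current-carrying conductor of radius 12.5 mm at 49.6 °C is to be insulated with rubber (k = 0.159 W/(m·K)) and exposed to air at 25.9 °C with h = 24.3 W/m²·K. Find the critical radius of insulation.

r_cr = 0.654 cm

For a cylinder, r_cr = k_ins/h = 0.159/24.3 = 0.00654 m = 0.654 cm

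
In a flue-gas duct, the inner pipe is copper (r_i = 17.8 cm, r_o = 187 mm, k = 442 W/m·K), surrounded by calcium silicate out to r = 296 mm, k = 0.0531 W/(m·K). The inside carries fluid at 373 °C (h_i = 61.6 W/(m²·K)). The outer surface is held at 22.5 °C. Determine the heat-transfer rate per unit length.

Series thermal resistances, inner to outer:
  R'_conv,in = 1/(2πr h) = 1/(2π·0.178·61.6) = 0.01452 m·K/W
  R'_copper = ln(0.187/0.178)/(2πk) = 0.04933/(2π·442) = 1.776×10^-5 m·K/W
  R'_calcium silicate = ln(0.296/0.187)/(2πk) = 0.4593/(2π·0.0531) = 1.376 m·K/W
ΣR = 0.01452 + 1.776×10^-5 + 1.376 = 1.391 m·K/W
Q' = ΔT/ΣR = (373 °C − 22.5 °C)/1.391 = 252 W/m

Q' = 252 W/m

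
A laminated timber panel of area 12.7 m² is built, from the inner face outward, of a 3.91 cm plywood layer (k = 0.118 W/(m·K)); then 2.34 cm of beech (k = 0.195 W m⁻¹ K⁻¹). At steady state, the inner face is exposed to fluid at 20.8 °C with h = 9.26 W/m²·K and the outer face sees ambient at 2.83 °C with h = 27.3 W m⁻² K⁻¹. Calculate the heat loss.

Resistance network (inner→outer):
  R_conv,in = 1/(hA) = 1/(9.26·12.7) = 0.008503 K/W
  R_plywood = L/(kA) = 0.0391/(0.118·12.7) = 0.02609 K/W
  R_beech = L/(kA) = 0.0234/(0.195·12.7) = 0.009449 K/W
  R_conv,out = 1/(hA) = 1/(27.3·12.7) = 0.002884 K/W
ΣR = 0.008503 + 0.02609 + 0.009449 + 0.002884 = 0.04693 K/W
Q = ΔT/ΣR = (20.8 °C − 2.83 °C)/0.04693 = 383 W

Q = 383 W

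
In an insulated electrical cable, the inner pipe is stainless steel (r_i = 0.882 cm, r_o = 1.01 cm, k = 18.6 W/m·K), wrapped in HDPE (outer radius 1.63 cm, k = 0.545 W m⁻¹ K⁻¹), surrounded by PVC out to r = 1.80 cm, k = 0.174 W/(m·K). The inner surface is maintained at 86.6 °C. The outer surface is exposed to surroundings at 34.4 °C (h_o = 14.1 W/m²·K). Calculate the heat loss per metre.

Treat each layer as a resistance in series:
  R'_stainless steel = ln(0.0101/0.00882)/(2πk) = 0.1355/(2π·18.6) = 0.001160 m·K/W
  R'_HDPE = ln(0.0163/0.0101)/(2πk) = 0.4786/(2π·0.545) = 0.1398 m·K/W
  R'_PVC = ln(0.0180/0.0163)/(2πk) = 0.09921/(2π·0.174) = 0.09074 m·K/W
  R'_conv,out = 1/(2πr h) = 1/(2π·0.0180·14.1) = 0.6271 m·K/W
ΣR = 0.001160 + 0.1398 + 0.09074 + 0.6271 = 0.8588 m·K/W
Q' = ΔT/ΣR = (86.6 °C − 34.4 °C)/0.8588 = 60.8 W/m

Q' = 60.8 W/m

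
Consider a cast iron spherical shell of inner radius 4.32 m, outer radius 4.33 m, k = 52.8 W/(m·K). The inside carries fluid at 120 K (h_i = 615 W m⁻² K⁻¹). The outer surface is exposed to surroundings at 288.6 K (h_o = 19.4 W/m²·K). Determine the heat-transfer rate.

Q = 7.44×10^5 W

Treat each layer as a resistance in series:
  R_conv,in = 1/(4πr²h) = 1/(4π·4.32²·615) = 6.933×10^-6 K/W
  R_cast iron = (1/4.32 − 1/4.33)/(4πk) = 5.346×10^-4/(4π·52.8) = 8.057×10^-7 K/W
  R_conv,out = 1/(4πr²h) = 1/(4π·4.33²·19.4) = 2.188×10^-4 K/W
ΣR = 6.933×10^-6 + 8.057×10^-7 + 2.188×10^-4 = 2.265×10^-4 K/W
Q = ΔT/ΣR = (120 K − 288.6 K)/2.265×10^-4 = -7.44×10^5 W
(Negative Q ⇒ heat flows inward; heat gain = 7.44×10^5 W.)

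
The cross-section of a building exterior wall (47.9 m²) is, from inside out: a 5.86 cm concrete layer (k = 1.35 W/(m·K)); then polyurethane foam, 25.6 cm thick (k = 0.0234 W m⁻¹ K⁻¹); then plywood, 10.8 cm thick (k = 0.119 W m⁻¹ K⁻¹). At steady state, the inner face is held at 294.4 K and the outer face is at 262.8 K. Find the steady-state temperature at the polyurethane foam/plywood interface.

Resistance network (inner→outer):
  R_concrete = L/(kA) = 0.0586/(1.35·47.9) = 9.062×10^-4 K/W
  R_polyurethane foam = L/(kA) = 0.256/(0.0234·47.9) = 0.2284 K/W
  R_plywood = L/(kA) = 0.108/(0.119·47.9) = 0.01895 K/W
ΣR = 9.062×10^-4 + 0.2284 + 0.01895 = 0.2483 K/W
Q = ΔT/ΣR = (294.4 K − 262.8 K)/0.2483 = 127.3 W
From the inner boundary to the polyurethane foam/plywood interface, ΣR_partial = 0.2293 K/W.
T_interface = T_in − Q·ΣR_partial = 294.4 K − (127.3)(0.2293) = 265.21 K

T = 265.21 K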